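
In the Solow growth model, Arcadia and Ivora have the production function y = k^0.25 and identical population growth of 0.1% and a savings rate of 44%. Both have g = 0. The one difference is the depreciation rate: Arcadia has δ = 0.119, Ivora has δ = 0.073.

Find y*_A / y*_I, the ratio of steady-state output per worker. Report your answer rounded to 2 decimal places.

Steady-state y* = [s/(n + δ)]^(α/(1−α)), so the ratio is [ (s_A/(n + δ)_A) / (s_I/(n + δ)_I) ]^0.3333.
s_A/(n + δ)_A = 0.44/0.120 = 3.6667; s_I/(n + δ)_I = 0.44/0.074 = 5.9459.
Ratio = (3.6667/5.9459)^0.3333 = 0.6167^0.3333 ≈ 0.8512

ratio ≈ 0.85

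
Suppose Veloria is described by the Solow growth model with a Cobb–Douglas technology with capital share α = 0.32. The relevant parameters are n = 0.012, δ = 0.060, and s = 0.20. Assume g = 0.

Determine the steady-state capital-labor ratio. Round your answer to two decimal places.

At the steady state, Δk = 0, so s·k^α = (n + δ)·k.
Dividing both sides by k: k^(1−α) = s / (n + δ).
k^0.68 = 0.20 / (0.012 + 0.060) = 0.20 / 0.072 = 2.7778
k* = 2.7778^(1/0.68) ≈ 4.4926

k* ≈ 4.49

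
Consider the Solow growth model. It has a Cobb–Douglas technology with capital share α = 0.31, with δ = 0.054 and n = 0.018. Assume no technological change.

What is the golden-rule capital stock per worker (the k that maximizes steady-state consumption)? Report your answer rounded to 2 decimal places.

k_gold ≈ 8.30

The golden rule sets f'(k) = n + δ, i.e. α·k^(α−1) = n + δ.
So k^(1−α) = α / (n + δ) = 0.31 / 0.072 = 4.3056.
k_gold = 4.3056^(1/0.69) ≈ 8.2964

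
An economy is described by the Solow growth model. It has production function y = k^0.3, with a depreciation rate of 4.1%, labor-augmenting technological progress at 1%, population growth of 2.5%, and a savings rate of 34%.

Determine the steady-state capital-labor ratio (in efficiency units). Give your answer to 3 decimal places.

At the steady state, Δk = 0, so s·k^α = (n + g + δ)·k.
Dividing both sides by k: k^(1−α) = s / (n + g + δ).
k^0.7 = 0.34 / (0.025 + 0.010 + 0.041) = 0.34 / 0.076 = 4.4737
k* = 4.4737^(1/0.7) ≈ 8.5021

k* = 8.502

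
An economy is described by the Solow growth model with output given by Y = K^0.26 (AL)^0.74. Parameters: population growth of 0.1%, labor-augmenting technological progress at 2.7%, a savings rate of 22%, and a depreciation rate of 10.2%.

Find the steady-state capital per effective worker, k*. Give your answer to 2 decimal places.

k* ≈ 2.04

In steady state, investment equals break-even investment: s·k^α = (n + g + δ)·k.
Rearranging, k^(1−α) = s / (n + g + δ).
k^0.74 = 0.22 / (0.001 + 0.027 + 0.102) = 0.22 / 0.130 = 1.6923
k* = 1.6923^(1/0.74) ≈ 2.0359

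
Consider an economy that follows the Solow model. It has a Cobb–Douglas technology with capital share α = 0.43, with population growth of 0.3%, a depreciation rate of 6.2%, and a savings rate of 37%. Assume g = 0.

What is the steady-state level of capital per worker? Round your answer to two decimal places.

k* = 21.14

At the steady state, Δk = 0, so s·k^α = (n + δ)·k.
Rearranging, k^(1−α) = s / (n + δ).
k^0.57 = 0.37 / (0.003 + 0.062) = 0.37 / 0.065 = 5.6923
k* = 5.6923^(1/0.57) ≈ 21.1381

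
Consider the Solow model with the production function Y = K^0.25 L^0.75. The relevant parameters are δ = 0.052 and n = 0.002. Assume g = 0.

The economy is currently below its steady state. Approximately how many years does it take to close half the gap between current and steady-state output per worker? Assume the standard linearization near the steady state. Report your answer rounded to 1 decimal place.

t_½ ≈ 17.1 years

Near the steady state the convergence rate is λ = (1 − α)(n + δ).
λ = (1 − 0.25) × 0.054 = 0.75 × 0.054 = 0.0405
Half-life = ln 2 / λ = 0.6931 / 0.0405 ≈ 17.11 years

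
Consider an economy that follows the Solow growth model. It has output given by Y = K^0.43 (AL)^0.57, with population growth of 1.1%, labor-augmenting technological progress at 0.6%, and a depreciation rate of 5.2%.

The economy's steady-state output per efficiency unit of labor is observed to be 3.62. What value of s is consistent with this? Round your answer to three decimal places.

s ≈ 0.380

At the steady state, Δk = 0, so s·k^α = (n + g + δ)·k.
Since y* = [s/(n + g + δ)]^(α/(1−α)), we have s/(n + g + δ) = (y*)^((1−α)/α) = 3.62^1.3256 = 5.5033.
Therefore s = 5.5033 × (n + g + δ) = 5.5033 × 0.069 = 0.3797.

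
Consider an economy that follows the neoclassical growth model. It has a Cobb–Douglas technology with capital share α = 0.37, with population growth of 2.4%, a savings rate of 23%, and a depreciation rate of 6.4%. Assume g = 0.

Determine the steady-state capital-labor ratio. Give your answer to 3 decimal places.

k* = 4.595

At the steady state, Δk = 0, so s·k^α = (n + δ)·k.
Dividing both sides by k: k^(1−α) = s / (n + δ).
k^0.63 = 0.23 / (0.024 + 0.064) = 0.23 / 0.088 = 2.6136
k* = 2.6136^(1/0.63) ≈ 4.5950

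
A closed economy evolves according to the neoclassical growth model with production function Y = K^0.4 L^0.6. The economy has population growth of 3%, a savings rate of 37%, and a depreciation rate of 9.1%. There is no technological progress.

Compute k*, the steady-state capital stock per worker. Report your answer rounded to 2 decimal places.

Steady state requires s·f(k) = (n + δ)·k, i.e. s·k^α = (n + δ)·k.
Rearranging, k^(1−α) = s / (n + δ).
k^0.6 = 0.37 / (0.030 + 0.091) = 0.37 / 0.121 = 3.0579
k* = 3.0579^(1/0.6) ≈ 6.4423

k* = 6.44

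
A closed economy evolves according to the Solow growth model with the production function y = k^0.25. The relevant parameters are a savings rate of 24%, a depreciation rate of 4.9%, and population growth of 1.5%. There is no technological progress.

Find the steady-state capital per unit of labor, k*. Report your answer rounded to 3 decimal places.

k* ≈ 5.826

Steady state requires s·f(k) = (n + δ)·k, i.e. s·k^α = (n + δ)·k.
Dividing both sides by k: k^(1−α) = s / (n + δ).
k^0.75 = 0.24 / (0.015 + 0.049) = 0.24 / 0.064 = 3.7500
k* = 3.7500^(1/0.75) ≈ 5.8261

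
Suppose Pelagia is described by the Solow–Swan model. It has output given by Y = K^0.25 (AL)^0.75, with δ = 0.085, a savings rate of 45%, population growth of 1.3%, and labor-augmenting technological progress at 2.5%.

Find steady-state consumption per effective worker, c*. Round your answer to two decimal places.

At the steady state, Δk = 0, so s·k^α = (n + g + δ)·k.
Dividing both sides by k: k^(1−α) = s / (n + g + δ).
k^0.75 = 0.45 / (0.013 + 0.025 + 0.085) = 0.45 / 0.123 = 3.6585
k* = 3.6585^(1/0.75) ≈ 5.6373
y* = (k*)^α = 5.6373^0.25 ≈ 1.5409
c* = (1 − s)·y* = (1 − 0.45) × 1.5409 ≈ 0.8475

c* ≈ 0.85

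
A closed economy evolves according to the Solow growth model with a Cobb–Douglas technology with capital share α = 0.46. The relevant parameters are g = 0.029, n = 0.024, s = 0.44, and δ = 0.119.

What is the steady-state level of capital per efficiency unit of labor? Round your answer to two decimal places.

In steady state, investment equals break-even investment: s·k^α = (n + g + δ)·k.
Dividing both sides by k: k^(1−α) = s / (n + g + δ).
k^0.54 = 0.44 / (0.024 + 0.029 + 0.119) = 0.44 / 0.172 = 2.5581
k* = 2.5581^(1/0.54) ≈ 5.6938

k* = 5.69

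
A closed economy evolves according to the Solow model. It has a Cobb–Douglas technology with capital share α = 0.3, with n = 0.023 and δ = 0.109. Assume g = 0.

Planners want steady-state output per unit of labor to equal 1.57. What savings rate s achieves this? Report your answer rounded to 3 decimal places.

s ≈ 0.378

In steady state, investment equals break-even investment: s·k^α = (n + δ)·k.
Since y* = [s/(n + δ)]^(α/(1−α)), we have s/(n + δ) = (y*)^((1−α)/α) = 1.57^2.3333 = 2.8648.
Therefore s = 2.8648 × (n + δ) = 2.8648 × 0.132 = 0.3782.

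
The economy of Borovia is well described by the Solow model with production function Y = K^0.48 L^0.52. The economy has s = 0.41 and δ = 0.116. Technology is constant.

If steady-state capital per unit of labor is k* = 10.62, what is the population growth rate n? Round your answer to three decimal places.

n ≈ 0.004

Steady state requires s·f(k) = (n + δ)·k, i.e. s·k^α = (n + δ)·k.
So s / (n + δ) = (k*)^(1−α) = 10.62^0.52 = 3.4165.
Therefore n + δ = s / 3.4165 = 0.41 / 3.4165 = 0.1200, so n = 0.1200 − 0.116 = 0.0040.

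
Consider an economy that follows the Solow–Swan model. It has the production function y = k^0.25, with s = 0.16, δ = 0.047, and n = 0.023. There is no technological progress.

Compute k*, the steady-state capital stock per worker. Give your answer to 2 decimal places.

k* = 3.01

In steady state, investment equals break-even investment: s·k^α = (n + δ)·k.
Dividing both sides by k: k^(1−α) = s / (n + δ).
k^0.75 = 0.16 / (0.023 + 0.047) = 0.16 / 0.070 = 2.2857
k* = 2.2857^(1/0.75) ≈ 3.0109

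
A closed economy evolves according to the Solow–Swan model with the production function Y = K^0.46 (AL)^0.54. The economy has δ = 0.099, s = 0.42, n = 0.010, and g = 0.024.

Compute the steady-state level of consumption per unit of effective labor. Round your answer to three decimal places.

c* ≈ 1.545

In steady state, investment equals break-even investment: s·k^α = (n + g + δ)·k.
Dividing both sides by k: k^(1−α) = s / (n + g + δ).
k^0.54 = 0.42 / (0.010 + 0.024 + 0.099) = 0.42 / 0.133 = 3.1579
k* = 3.1579^(1/0.54) ≈ 8.4103
y* = (k*)^α = 8.4103^0.46 ≈ 2.6633
c* = (1 − s)·y* = (1 − 0.42) × 2.6633 ≈ 1.5447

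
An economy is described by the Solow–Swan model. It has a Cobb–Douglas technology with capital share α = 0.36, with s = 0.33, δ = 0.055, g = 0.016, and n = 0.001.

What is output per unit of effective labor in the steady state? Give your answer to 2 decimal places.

y* ≈ 2.35

Steady state requires s·f(k) = (n + g + δ)·k, i.e. s·k^α = (n + g + δ)·k.
Rearranging, k^(1−α) = s / (n + g + δ).
k^0.64 = 0.33 / (0.001 + 0.016 + 0.055) = 0.33 / 0.072 = 4.5833
k* = 4.5833^(1/0.64) ≈ 10.7917
y* = (k*)^α = 10.7917^0.36 ≈ 2.3546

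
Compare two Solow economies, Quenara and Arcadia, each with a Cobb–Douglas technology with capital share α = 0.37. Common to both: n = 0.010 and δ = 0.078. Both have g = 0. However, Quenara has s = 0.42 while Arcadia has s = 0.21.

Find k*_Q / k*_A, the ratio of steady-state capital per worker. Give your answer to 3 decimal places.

Steady-state k* = [s/(n + δ)]^(1/(1−α)), so the ratio is [ (s_Q/(n + δ)_Q) / (s_A/(n + δ)_A) ]^1.5873.
s_Q/(n + δ)_Q = 0.42/0.088 = 4.7727; s_A/(n + δ)_A = 0.21/0.088 = 2.3864.
Ratio = (4.7727/2.3864)^1.5873 = 2.0000^1.5873 ≈ 3.0049

ratio ≈ 3.005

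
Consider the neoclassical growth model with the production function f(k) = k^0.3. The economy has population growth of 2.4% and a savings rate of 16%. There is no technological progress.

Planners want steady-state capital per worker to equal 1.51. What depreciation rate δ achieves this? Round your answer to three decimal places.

In steady state, investment equals break-even investment: s·k^α = (n + δ)·k.
So s / (n + δ) = (k*)^(1−α) = 1.51^0.7 = 1.3344.
Therefore n + δ = s / 1.3344 = 0.16 / 1.3344 = 0.1199, so δ = 0.1199 − 0.024 = 0.0959.

δ ≈ 0.096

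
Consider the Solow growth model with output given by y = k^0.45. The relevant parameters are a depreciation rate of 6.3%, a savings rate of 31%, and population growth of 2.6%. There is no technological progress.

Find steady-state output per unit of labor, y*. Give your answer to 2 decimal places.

y* = 2.78

Steady state requires s·f(k) = (n + δ)·k, i.e. s·k^α = (n + δ)·k.
Rearranging, k^(1−α) = s / (n + δ).
k^0.55 = 0.31 / (0.026 + 0.063) = 0.31 / 0.089 = 3.4831
k* = 3.4831^(1/0.55) ≈ 9.6692
y* = (k*)^α = 9.6692^0.45 ≈ 2.7760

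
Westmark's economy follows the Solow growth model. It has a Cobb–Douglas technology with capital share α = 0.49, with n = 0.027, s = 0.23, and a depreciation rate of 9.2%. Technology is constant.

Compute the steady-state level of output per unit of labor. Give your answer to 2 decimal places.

At the steady state, Δk = 0, so s·k^α = (n + δ)·k.
Dividing both sides by k: k^(1−α) = s / (n + δ).
k^0.51 = 0.23 / (0.027 + 0.092) = 0.23 / 0.119 = 1.9328
k* = 1.9328^(1/0.51) ≈ 3.6404
y* = (k*)^α = 3.6404^0.49 ≈ 1.8835

y* ≈ 1.88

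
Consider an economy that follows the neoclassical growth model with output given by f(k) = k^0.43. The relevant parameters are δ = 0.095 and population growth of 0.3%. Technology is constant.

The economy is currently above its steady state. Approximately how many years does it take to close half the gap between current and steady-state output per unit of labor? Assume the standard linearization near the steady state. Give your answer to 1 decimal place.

Near the steady state the convergence rate is λ = (1 − α)(n + δ).
λ = (1 − 0.43) × 0.098 = 0.57 × 0.098 = 0.05586
Half-life = ln 2 / λ = 0.6931 / 0.05586 ≈ 12.41 years

about 12.4 years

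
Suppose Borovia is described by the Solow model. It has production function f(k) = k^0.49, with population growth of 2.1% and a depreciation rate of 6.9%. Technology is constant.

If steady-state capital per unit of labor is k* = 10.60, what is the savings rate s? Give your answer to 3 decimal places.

Steady state requires s·f(k) = (n + δ)·k, i.e. s·k^α = (n + δ)·k.
So s / (n + δ) = (k*)^(1−α) = 10.60^0.51 = 3.3335.
Therefore s = 3.3335 × (n + δ) = 3.3335 × 0.090 = 0.3000.

s ≈ 0.300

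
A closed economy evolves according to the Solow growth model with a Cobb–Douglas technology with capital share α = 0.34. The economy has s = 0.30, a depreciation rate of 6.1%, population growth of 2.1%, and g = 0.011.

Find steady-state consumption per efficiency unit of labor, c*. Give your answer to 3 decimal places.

Steady state requires s·f(k) = (n + g + δ)·k, i.e. s·k^α = (n + g + δ)·k.
Dividing both sides by k: k^(1−α) = s / (n + g + δ).
k^0.66 = 0.30 / (0.021 + 0.011 + 0.061) = 0.30 / 0.093 = 3.2258
k* = 3.2258^(1/0.66) ≈ 5.8974
y* = (k*)^α = 5.8974^0.34 ≈ 1.8282
c* = (1 − s)·y* = (1 − 0.30) × 1.8282 ≈ 1.2797

c* ≈ 1.280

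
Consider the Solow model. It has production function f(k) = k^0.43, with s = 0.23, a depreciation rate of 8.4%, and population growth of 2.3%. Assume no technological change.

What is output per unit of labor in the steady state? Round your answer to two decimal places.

Steady state requires s·f(k) = (n + δ)·k, i.e. s·k^α = (n + δ)·k.
Rearranging, k^(1−α) = s / (n + δ).
k^0.57 = 0.23 / (0.023 + 0.084) = 0.23 / 0.107 = 2.1495
k* = 2.1495^(1/0.57) ≈ 3.8287
y* = (k*)^α = 3.8287^0.43 ≈ 1.7812

y* = 1.78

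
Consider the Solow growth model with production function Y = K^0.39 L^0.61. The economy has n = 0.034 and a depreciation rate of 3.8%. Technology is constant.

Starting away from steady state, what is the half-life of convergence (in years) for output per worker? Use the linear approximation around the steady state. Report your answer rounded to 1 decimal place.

about 15.8 years

Near the steady state the convergence rate is λ = (1 − α)(n + δ).
λ = (1 − 0.39) × 0.072 = 0.61 × 0.072 = 0.04392
Half-life = ln 2 / λ = 0.6931 / 0.04392 ≈ 15.78 years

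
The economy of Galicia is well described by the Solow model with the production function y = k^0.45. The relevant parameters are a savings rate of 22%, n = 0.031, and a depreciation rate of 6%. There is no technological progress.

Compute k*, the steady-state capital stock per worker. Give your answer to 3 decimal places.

k* ≈ 4.978

In steady state, investment equals break-even investment: s·k^α = (n + δ)·k.
Rearranging, k^(1−α) = s / (n + δ).
k^0.55 = 0.22 / (0.031 + 0.060) = 0.22 / 0.091 = 2.4176
k* = 2.4176^(1/0.55) ≈ 4.9781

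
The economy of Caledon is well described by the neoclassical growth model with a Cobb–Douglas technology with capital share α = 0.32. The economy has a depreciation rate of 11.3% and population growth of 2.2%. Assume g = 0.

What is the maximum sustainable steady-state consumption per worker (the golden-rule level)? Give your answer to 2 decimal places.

c_gold ≈ 1.02

At the golden rule, f'(k) = n + δ, so α·k^(α−1) = n + δ and k_gold = (α/(n + δ))^(1/(1−α)).
k_gold = (0.32/0.135)^(1/0.68) = 2.3704^1.4706 ≈ 3.5581
c_gold = f(k_gold) − (n + δ)·k_gold = 1.5010 − 0.135×3.5581 ≈ 1.0207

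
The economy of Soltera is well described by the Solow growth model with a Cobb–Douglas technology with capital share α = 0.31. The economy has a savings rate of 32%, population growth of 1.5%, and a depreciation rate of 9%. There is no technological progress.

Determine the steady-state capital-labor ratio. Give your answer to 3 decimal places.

k* = 5.028

Steady state requires s·f(k) = (n + δ)·k, i.e. s·k^α = (n + δ)·k.
Rearranging, k^(1−α) = s / (n + δ).
k^0.69 = 0.32 / (0.015 + 0.090) = 0.32 / 0.105 = 3.0476
k* = 3.0476^(1/0.69) ≈ 5.0279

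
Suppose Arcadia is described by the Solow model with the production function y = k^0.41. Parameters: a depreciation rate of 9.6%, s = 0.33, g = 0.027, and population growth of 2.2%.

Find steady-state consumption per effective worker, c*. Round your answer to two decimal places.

c* = 1.19

Steady state requires s·f(k) = (n + g + δ)·k, i.e. s·k^α = (n + g + δ)·k.
Dividing both sides by k: k^(1−α) = s / (n + g + δ).
k^0.59 = 0.33 / (0.022 + 0.027 + 0.096) = 0.33 / 0.145 = 2.2759
k* = 2.2759^(1/0.59) ≈ 4.0304
y* = (k*)^α = 4.0304^0.41 ≈ 1.7709
c* = (1 − s)·y* = (1 − 0.33) × 1.7709 ≈ 1.1865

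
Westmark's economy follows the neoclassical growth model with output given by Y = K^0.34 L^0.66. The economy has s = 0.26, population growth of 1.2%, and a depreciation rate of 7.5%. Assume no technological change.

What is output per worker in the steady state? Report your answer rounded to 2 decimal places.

y* ≈ 1.76

Steady state requires s·f(k) = (n + δ)·k, i.e. s·k^α = (n + δ)·k.
Rearranging, k^(1−α) = s / (n + δ).
k^0.66 = 0.26 / (0.012 + 0.075) = 0.26 / 0.087 = 2.9885
k* = 2.9885^(1/0.66) ≈ 5.2527
y* = (k*)^α = 5.2527^0.34 ≈ 1.7576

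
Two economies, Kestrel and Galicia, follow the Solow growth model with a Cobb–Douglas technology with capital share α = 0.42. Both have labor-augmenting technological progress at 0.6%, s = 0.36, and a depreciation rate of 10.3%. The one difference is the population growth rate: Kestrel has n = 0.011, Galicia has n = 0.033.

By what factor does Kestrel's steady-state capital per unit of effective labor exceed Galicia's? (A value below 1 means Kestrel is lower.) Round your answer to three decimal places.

k*_K / k*_G ≈ 1.337

Steady-state k* = [s/(n + g + δ)]^(1/(1−α)), so the ratio is [ (s_K/(n + g + δ)_K) / (s_G/(n + g + δ)_G) ]^1.7241.
s_K/(n + g + δ)_K = 0.36/0.120 = 3.0000; s_G/(n + g + δ)_G = 0.36/0.142 = 2.5352.
Ratio = (3.0000/2.5352)^1.7241 = 1.1833^1.7241 ≈ 1.3367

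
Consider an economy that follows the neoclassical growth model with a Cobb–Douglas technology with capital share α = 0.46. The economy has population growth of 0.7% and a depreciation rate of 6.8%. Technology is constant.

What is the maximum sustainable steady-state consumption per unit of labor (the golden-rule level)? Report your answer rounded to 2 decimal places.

At the golden rule, f'(k) = n + δ, so α·k^(α−1) = n + δ and k_gold = (α/(n + δ))^(1/(1−α)).
k_gold = (0.46/0.075)^(1/0.54) = 6.1333^1.8519 ≈ 28.7562
c_gold = f(k_gold) − (n + δ)·k_gold = 4.6883 − 0.075×28.7562 ≈ 2.5316

c_gold ≈ 2.53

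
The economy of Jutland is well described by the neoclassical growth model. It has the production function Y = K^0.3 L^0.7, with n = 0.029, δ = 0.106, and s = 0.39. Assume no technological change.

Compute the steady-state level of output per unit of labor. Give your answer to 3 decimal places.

At the steady state, Δk = 0, so s·k^α = (n + δ)·k.
Dividing both sides by k: k^(1−α) = s / (n + δ).
k^0.7 = 0.39 / (0.029 + 0.106) = 0.39 / 0.135 = 2.8889
k* = 2.8889^(1/0.7) ≈ 4.5519
y* = (k*)^α = 4.5519^0.3 ≈ 1.5756

y* ≈ 1.576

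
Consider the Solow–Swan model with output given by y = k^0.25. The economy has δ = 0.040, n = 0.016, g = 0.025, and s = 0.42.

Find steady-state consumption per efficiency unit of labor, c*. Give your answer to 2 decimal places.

Steady state requires s·f(k) = (n + g + δ)·k, i.e. s·k^α = (n + g + δ)·k.
Dividing both sides by k: k^(1−α) = s / (n + g + δ).
k^0.75 = 0.42 / (0.016 + 0.025 + 0.040) = 0.42 / 0.081 = 5.1852
k* = 5.1852^(1/0.75) ≈ 8.9747
y* = (k*)^α = 8.9747^0.25 ≈ 1.7308
c* = (1 − s)·y* = (1 − 0.42) × 1.7308 ≈ 1.0039

c* = 1.00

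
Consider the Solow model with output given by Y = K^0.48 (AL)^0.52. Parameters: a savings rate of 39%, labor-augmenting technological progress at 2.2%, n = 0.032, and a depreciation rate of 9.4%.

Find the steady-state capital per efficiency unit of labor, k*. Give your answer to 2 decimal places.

k* ≈ 6.45

At the steady state, Δk = 0, so s·k^α = (n + g + δ)·k.
Rearranging, k^(1−α) = s / (n + g + δ).
k^0.52 = 0.39 / (0.032 + 0.022 + 0.094) = 0.39 / 0.148 = 2.6351
k* = 2.6351^(1/0.52) ≈ 6.4450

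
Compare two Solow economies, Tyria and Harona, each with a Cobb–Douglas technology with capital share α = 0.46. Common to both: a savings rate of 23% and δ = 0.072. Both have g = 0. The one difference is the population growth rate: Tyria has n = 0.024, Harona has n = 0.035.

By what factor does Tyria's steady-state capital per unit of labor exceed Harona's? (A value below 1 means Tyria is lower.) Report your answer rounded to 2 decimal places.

Steady-state k* = [s/(n + δ)]^(1/(1−α)), so the ratio is [ (s_T/(n + δ)_T) / (s_H/(n + δ)_H) ]^1.8519.
s_T/(n + δ)_T = 0.23/0.096 = 2.3958; s_H/(n + δ)_H = 0.23/0.107 = 2.1495.
Ratio = (2.3958/2.1495)^1.8519 = 1.1146^1.8519 ≈ 1.2225

k*_T / k*_H ≈ 1.22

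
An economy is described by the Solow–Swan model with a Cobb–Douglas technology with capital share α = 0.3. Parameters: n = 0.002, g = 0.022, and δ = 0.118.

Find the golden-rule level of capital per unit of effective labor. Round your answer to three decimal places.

The golden rule sets f'(k) = n + g + δ, i.e. α·k^(α−1) = n + g + δ.
So k^(1−α) = α / (n + g + δ) = 0.3 / 0.142 = 2.1127.
k_gold = 2.1127^(1/0.7) ≈ 2.9111

k_gold ≈ 2.911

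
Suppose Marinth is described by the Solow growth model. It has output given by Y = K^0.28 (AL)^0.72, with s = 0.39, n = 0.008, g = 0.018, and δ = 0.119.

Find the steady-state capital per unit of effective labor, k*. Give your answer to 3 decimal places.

At the steady state, Δk = 0, so s·k^α = (n + g + δ)·k.
Rearranging, k^(1−α) = s / (n + g + δ).
k^0.72 = 0.39 / (0.008 + 0.018 + 0.119) = 0.39 / 0.145 = 2.6897
k* = 2.6897^(1/0.72) ≈ 3.9519

k* ≈ 3.952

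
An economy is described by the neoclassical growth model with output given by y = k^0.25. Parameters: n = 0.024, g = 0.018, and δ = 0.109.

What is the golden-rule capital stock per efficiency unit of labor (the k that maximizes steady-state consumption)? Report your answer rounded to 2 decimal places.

k_gold ≈ 1.96

The golden rule sets f'(k) = n + g + δ, i.e. α·k^(α−1) = n + g + δ.
So k^(1−α) = α / (n + g + δ) = 0.25 / 0.151 = 1.6556.
k_gold = 1.6556^(1/0.75) ≈ 1.9586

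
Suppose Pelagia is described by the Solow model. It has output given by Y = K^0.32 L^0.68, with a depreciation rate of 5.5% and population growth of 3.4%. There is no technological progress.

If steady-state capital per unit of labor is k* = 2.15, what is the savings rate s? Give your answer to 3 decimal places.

In steady state, investment equals break-even investment: s·k^α = (n + δ)·k.
So s / (n + δ) = (k*)^(1−α) = 2.15^0.68 = 1.6829.
Therefore s = 1.6829 × (n + δ) = 1.6829 × 0.089 = 0.1498.

s ≈ 0.150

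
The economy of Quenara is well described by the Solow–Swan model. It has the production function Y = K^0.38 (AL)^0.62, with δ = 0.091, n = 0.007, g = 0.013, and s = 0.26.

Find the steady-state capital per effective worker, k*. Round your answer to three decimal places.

k* = 3.946

Steady state requires s·f(k) = (n + g + δ)·k, i.e. s·k^α = (n + g + δ)·k.
Rearranging, k^(1−α) = s / (n + g + δ).
k^0.62 = 0.26 / (0.007 + 0.013 + 0.091) = 0.26 / 0.111 = 2.3423
k* = 2.3423^(1/0.62) ≈ 3.9464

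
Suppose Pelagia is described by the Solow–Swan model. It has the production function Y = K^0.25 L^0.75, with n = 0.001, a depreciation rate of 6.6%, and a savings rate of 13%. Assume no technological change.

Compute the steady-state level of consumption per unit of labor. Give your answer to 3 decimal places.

c* ≈ 1.085

Steady state requires s·f(k) = (n + δ)·k, i.e. s·k^α = (n + δ)·k.
Dividing both sides by k: k^(1−α) = s / (n + δ).
k^0.75 = 0.13 / (0.001 + 0.066) = 0.13 / 0.067 = 1.9403
k* = 1.9403^(1/0.75) ≈ 2.4201
y* = (k*)^α = 2.4201^0.25 ≈ 1.2473
c* = (1 − s)·y* = (1 − 0.13) × 1.2473 ≈ 1.0852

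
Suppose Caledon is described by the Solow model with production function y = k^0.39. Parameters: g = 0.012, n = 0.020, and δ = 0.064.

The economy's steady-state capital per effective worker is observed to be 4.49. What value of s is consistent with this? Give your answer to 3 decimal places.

At the steady state, Δk = 0, so s·k^α = (n + g + δ)·k.
So s / (n + g + δ) = (k*)^(1−α) = 4.49^0.61 = 2.4996.
Therefore s = 2.4996 × (n + g + δ) = 2.4996 × 0.096 = 0.2400.

s ≈ 0.240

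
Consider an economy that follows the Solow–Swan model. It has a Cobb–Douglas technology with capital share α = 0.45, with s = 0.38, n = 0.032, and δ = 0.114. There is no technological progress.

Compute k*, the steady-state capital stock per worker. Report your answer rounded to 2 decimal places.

Steady state requires s·f(k) = (n + δ)·k, i.e. s·k^α = (n + δ)·k.
Dividing both sides by k: k^(1−α) = s / (n + δ).
k^0.55 = 0.38 / (0.032 + 0.114) = 0.38 / 0.146 = 2.6027
k* = 2.6027^(1/0.55) ≈ 5.6927

k* = 5.69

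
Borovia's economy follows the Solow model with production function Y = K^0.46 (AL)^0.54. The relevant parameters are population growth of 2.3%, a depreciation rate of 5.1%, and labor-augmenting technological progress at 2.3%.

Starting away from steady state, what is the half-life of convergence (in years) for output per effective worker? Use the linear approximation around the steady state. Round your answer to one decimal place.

t_½ ≈ 13.2 years

Near the steady state the convergence rate is λ = (1 − α)(n + g + δ).
λ = (1 − 0.46) × 0.097 = 0.54 × 0.097 = 0.05238
Half-life = ln 2 / λ = 0.6931 / 0.05238 ≈ 13.23 years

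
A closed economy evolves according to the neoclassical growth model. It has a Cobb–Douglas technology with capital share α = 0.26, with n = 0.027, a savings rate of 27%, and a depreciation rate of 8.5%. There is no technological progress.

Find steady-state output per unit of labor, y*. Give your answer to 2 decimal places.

y* ≈ 1.36

Steady state requires s·f(k) = (n + δ)·k, i.e. s·k^α = (n + δ)·k.
Rearranging, k^(1−α) = s / (n + δ).
k^0.74 = 0.27 / (0.027 + 0.085) = 0.27 / 0.112 = 2.4107
k* = 2.4107^(1/0.74) ≈ 3.2840
y* = (k*)^α = 3.2840^0.26 ≈ 1.3623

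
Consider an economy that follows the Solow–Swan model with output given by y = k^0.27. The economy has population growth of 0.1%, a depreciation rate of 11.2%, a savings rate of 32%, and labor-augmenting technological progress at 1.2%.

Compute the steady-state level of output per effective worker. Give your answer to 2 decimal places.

Steady state requires s·f(k) = (n + g + δ)·k, i.e. s·k^α = (n + g + δ)·k.
Rearranging, k^(1−α) = s / (n + g + δ).
k^0.73 = 0.32 / (0.001 + 0.012 + 0.112) = 0.32 / 0.125 = 2.5600
k* = 2.5600^(1/0.73) ≈ 3.6244
y* = (k*)^α = 3.6244^0.27 ≈ 1.4158

y* = 1.42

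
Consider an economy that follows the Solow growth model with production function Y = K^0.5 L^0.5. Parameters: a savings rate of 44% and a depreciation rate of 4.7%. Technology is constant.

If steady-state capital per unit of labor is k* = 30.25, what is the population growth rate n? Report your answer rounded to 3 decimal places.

n ≈ 0.033

At the steady state, Δk = 0, so s·k^α = (n + δ)·k.
So s / (n + δ) = (k*)^(1−α) = 30.25^0.5 = 5.5000.
Therefore n + δ = s / 5.5000 = 0.44 / 5.5000 = 0.0800, so n = 0.0800 − 0.047 = 0.0330.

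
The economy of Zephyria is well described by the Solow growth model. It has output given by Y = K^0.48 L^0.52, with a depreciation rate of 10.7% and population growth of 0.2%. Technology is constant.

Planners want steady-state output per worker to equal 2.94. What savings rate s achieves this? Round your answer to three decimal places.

Steady state requires s·f(k) = (n + δ)·k, i.e. s·k^α = (n + δ)·k.
Since y* = [s/(n + δ)]^(α/(1−α)), we have s/(n + δ) = (y*)^((1−α)/α) = 2.94^1.0833 = 3.2163.
Therefore s = 3.2163 × (n + δ) = 3.2163 × 0.109 = 0.3506.

s ≈ 0.351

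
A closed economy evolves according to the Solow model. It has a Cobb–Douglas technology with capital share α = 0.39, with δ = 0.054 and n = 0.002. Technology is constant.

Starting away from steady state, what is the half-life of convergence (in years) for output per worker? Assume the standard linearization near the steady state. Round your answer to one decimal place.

Near the steady state the convergence rate is λ = (1 − α)(n + δ).
λ = (1 − 0.39) × 0.056 = 0.61 × 0.056 = 0.03416
Half-life = ln 2 / λ = 0.6931 / 0.03416 ≈ 20.29 years

about 20.3 years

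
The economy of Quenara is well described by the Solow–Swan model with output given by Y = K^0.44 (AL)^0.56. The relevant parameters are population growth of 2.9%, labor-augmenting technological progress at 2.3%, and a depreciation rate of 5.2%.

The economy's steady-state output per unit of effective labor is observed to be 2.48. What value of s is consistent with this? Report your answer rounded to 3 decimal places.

In steady state, investment equals break-even investment: s·k^α = (n + g + δ)·k.
Since y* = [s/(n + g + δ)]^(α/(1−α)), we have s/(n + g + δ) = (y*)^((1−α)/α) = 2.48^1.2727 = 3.1770.
Therefore s = 3.1770 × (n + g + δ) = 3.1770 × 0.104 = 0.3304.

s ≈ 0.330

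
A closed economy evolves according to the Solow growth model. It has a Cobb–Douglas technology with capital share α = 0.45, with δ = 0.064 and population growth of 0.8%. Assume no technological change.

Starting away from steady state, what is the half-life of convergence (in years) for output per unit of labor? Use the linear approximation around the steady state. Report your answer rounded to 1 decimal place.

Near the steady state the convergence rate is λ = (1 − α)(n + δ).
λ = (1 − 0.45) × 0.072 = 0.55 × 0.072 = 0.0396
Half-life = ln 2 / λ = 0.6931 / 0.0396 ≈ 17.50 years

half-life ≈ 17.5 years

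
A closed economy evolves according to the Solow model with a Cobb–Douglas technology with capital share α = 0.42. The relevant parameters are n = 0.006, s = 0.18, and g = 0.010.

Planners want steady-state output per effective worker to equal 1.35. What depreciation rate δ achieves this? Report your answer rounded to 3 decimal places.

δ ≈ 0.103

At the steady state, Δk = 0, so s·k^α = (n + g + δ)·k.
Since y* = [s/(n + g + δ)]^(α/(1−α)), we have s/(n + g + δ) = (y*)^((1−α)/α) = 1.35^1.381 = 1.5135.
Therefore n + g + δ = s / 1.5135 = 0.18 / 1.5135 = 0.1189, so δ = 0.1189 − 0.016 = 0.1029.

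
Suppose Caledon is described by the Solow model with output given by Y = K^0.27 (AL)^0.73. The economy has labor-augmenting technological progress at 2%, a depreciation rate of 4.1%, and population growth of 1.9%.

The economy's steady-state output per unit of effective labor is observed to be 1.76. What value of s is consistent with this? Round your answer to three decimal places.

Steady state requires s·f(k) = (n + g + δ)·k, i.e. s·k^α = (n + g + δ)·k.
Since y* = [s/(n + g + δ)]^(α/(1−α)), we have s/(n + g + δ) = (y*)^((1−α)/α) = 1.76^2.7037 = 4.6110.
Therefore s = 4.6110 × (n + g + δ) = 4.6110 × 0.080 = 0.3689.

s ≈ 0.369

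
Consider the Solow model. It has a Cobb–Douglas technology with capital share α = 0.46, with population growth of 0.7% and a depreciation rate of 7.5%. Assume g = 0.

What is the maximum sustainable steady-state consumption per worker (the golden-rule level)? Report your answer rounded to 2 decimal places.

At the golden rule, f'(k) = n + δ, so α·k^(α−1) = n + δ and k_gold = (α/(n + δ))^(1/(1−α)).
k_gold = (0.46/0.082)^(1/0.54) = 5.6098^1.8519 ≈ 24.3767
c_gold = f(k_gold) − (n + δ)·k_gold = 4.3452 − 0.082×24.3767 ≈ 2.3463

c_gold ≈ 2.35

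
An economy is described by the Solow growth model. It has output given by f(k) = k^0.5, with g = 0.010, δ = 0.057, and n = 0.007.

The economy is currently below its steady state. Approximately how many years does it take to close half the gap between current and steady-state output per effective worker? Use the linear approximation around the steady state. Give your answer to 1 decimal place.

Near the steady state the convergence rate is λ = (1 − α)(n + g + δ).
λ = (1 − 0.5) × 0.074 = 0.5 × 0.074 = 0.0370
Half-life = ln 2 / λ = 0.6931 / 0.0370 ≈ 18.73 years

t_½ ≈ 18.7 years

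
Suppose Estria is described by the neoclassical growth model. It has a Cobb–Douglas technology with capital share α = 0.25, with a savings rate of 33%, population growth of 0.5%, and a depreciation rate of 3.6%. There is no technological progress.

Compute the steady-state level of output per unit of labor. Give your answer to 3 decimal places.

Steady state requires s·f(k) = (n + δ)·k, i.e. s·k^α = (n + δ)·k.
Dividing both sides by k: k^(1−α) = s / (n + δ).
k^0.75 = 0.33 / (0.005 + 0.036) = 0.33 / 0.041 = 8.0488
k* = 8.0488^(1/0.75) ≈ 16.1303
y* = (k*)^α = 16.1303^0.25 ≈ 2.0041

y* = 2.004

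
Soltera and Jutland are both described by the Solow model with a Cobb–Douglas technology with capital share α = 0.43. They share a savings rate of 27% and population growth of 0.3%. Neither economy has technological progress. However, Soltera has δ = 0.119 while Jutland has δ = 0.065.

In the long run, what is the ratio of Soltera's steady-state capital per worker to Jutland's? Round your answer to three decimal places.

k*_S / k*_J ≈ 0.359

Steady-state k* = [s/(n + δ)]^(1/(1−α)), so the ratio is [ (s_S/(n + δ)_S) / (s_J/(n + δ)_J) ]^1.7544.
s_S/(n + δ)_S = 0.27/0.122 = 2.2131; s_J/(n + δ)_J = 0.27/0.068 = 3.9706.
Ratio = (2.2131/3.9706)^1.7544 = 0.5574^1.7544 ≈ 0.3587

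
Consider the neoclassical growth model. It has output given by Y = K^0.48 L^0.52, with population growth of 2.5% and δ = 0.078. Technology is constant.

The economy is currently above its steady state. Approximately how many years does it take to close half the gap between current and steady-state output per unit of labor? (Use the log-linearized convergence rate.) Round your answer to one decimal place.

Near the steady state the convergence rate is λ = (1 − α)(n + δ).
λ = (1 − 0.48) × 0.103 = 0.52 × 0.103 = 0.05356
Half-life = ln 2 / λ = 0.6931 / 0.05356 ≈ 12.94 years

about 12.9 years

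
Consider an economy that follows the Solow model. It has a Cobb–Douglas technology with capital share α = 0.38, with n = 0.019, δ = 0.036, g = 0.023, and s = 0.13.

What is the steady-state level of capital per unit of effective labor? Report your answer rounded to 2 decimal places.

k* ≈ 2.28

Steady state requires s·f(k) = (n + g + δ)·k, i.e. s·k^α = (n + g + δ)·k.
Dividing both sides by k: k^(1−α) = s / (n + g + δ).
k^0.62 = 0.13 / (0.019 + 0.023 + 0.036) = 0.13 / 0.078 = 1.6667
k* = 1.6667^(1/0.62) ≈ 2.2795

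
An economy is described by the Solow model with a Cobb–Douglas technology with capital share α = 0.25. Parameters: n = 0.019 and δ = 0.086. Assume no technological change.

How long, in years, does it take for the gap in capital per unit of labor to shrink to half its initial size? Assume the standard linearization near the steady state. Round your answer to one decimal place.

Near the steady state the convergence rate is λ = (1 − α)(n + δ).
λ = (1 − 0.25) × 0.105 = 0.75 × 0.105 = 0.07875
Half-life = ln 2 / λ = 0.6931 / 0.07875 ≈ 8.80 years

half-life ≈ 8.8 years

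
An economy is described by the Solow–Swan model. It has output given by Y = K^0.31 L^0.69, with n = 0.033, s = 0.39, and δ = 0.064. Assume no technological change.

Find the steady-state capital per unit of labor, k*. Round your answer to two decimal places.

In steady state, investment equals break-even investment: s·k^α = (n + δ)·k.
Rearranging, k^(1−α) = s / (n + δ).
k^0.69 = 0.39 / (0.033 + 0.064) = 0.39 / 0.097 = 4.0206
k* = 4.0206^(1/0.69) ≈ 7.5125

k* ≈ 7.51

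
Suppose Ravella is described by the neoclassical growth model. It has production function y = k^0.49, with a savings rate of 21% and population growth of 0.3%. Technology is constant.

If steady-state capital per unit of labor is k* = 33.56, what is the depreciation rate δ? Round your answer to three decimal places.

δ ≈ 0.032

Steady state requires s·f(k) = (n + δ)·k, i.e. s·k^α = (n + δ)·k.
So s / (n + δ) = (k*)^(1−α) = 33.56^0.51 = 6.0002.
Therefore n + δ = s / 6.0002 = 0.21 / 6.0002 = 0.0350, so δ = 0.0350 − 0.003 = 0.0320.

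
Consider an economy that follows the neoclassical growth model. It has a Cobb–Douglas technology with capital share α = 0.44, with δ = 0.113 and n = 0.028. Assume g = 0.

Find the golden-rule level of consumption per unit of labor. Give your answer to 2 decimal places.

c_gold ≈ 1.37

At the golden rule, f'(k) = n + δ, so α·k^(α−1) = n + δ and k_gold = (α/(n + δ))^(1/(1−α)).
k_gold = (0.44/0.141)^(1/0.56) = 3.1206^1.7857 ≈ 7.6306
c_gold = f(k_gold) − (n + δ)·k_gold = 2.4453 − 0.141×7.6306 ≈ 1.3694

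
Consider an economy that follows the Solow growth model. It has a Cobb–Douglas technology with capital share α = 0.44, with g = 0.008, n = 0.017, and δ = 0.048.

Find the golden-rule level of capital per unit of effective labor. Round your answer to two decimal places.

k_gold ≈ 24.72

The golden rule sets f'(k) = n + g + δ, i.e. α·k^(α−1) = n + g + δ.
So k^(1−α) = α / (n + g + δ) = 0.44 / 0.073 = 6.0274.
k_gold = 6.0274^(1/0.56) ≈ 24.7223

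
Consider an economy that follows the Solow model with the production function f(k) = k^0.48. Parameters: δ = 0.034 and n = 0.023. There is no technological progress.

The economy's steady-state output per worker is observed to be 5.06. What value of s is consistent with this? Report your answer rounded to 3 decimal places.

Steady state requires s·f(k) = (n + δ)·k, i.e. s·k^α = (n + δ)·k.
Since y* = [s/(n + δ)]^(α/(1−α)), we have s/(n + δ) = (y*)^((1−α)/α) = 5.06^1.0833 = 5.7917.
Therefore s = 5.7917 × (n + δ) = 5.7917 × 0.057 = 0.3301.

s ≈ 0.330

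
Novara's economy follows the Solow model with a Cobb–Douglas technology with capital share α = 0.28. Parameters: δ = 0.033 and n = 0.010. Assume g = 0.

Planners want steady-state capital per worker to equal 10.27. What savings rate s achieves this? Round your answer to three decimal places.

s ≈ 0.230

Steady state requires s·f(k) = (n + δ)·k, i.e. s·k^α = (n + δ)·k.
So s / (n + δ) = (k*)^(1−α) = 10.27^0.72 = 5.3497.
Therefore s = 5.3497 × (n + δ) = 5.3497 × 0.043 = 0.2300.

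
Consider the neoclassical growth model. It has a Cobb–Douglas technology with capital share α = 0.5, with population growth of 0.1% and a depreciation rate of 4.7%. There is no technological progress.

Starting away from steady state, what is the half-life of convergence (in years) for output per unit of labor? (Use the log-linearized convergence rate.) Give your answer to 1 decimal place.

t_½ ≈ 28.9 years

Near the steady state the convergence rate is λ = (1 − α)(n + δ).
λ = (1 − 0.5) × 0.048 = 0.5 × 0.048 = 0.0240
Half-life = ln 2 / λ = 0.6931 / 0.0240 ≈ 28.88 years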